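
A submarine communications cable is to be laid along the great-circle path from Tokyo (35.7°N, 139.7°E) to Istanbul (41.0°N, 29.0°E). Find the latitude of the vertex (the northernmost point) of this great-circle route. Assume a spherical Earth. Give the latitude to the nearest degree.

≈ 54°N

The great circle lies in the plane with unit normal n̂ = (p₁ × p₂)/|p₁ × p₂|.
Here n̂_z ≈ -0.581; the vertex latitude is φ_max = arccos|n̂_z| ≈ 54.5°.
Check via Clairaut: cos φ_max = |cos φ₁| · sin C = cos(35.7°)·sin(45.7°) ≈ 0.581, again giving ≈ 54.5°.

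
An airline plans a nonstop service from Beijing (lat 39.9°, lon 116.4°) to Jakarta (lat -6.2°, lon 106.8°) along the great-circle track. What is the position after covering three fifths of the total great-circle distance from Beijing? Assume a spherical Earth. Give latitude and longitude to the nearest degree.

From cos δ = sin φ₁ sin φ₂ + cos φ₁ cos φ₂ cos Δλ, the central angle is δ ≈ 0.819 rad (46.9°).
Interpolate at f = 3/5 with slerp weights a = sin((1−f)δ)/sin δ ≈ 0.441, b = sin(fδ)/sin δ ≈ 0.646.
p = a·p₁ + b·p₂ ≈ (-0.336, 0.918, 0.213); φ = arcsin(p_z) ≈ 12.29°, λ = atan2(p_y, p_x) ≈ 110.11°.

≈ lat 12°, lon 110°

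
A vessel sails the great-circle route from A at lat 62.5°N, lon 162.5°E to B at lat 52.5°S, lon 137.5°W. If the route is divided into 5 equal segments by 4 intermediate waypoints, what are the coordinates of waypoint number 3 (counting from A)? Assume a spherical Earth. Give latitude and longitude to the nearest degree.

Convert each endpoint to a unit vector on the sphere (x = cos φ cos λ, y = cos φ sin λ, z = sin φ).
The central angle between the endpoints is δ = arccos(p₁·p₂) ≈ 2.169 rad (124.3°).
Interpolate at f = 3/5 with slerp weights a = sin((1−f)δ)/sin δ ≈ 0.923, b = sin(fδ)/sin δ ≈ 1.167.
p = a·p₁ + b·p₂ ≈ (-0.930, -0.352, -0.107); φ = arcsin(p_z) ≈ -6.12°, λ = atan2(p_y, p_x) ≈ -159.29°.

≈ lat 6°S, lon 159°W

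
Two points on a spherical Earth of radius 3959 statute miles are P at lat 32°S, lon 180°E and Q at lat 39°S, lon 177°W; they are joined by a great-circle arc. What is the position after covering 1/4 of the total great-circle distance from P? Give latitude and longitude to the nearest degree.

The haversine formula gives a central angle δ ≈ 0.129 rad (7.4°) between the endpoints.
Interpolate at f = 1/4 with slerp weights a = sin((1−f)δ)/sin δ ≈ 0.751, b = sin(fδ)/sin δ ≈ 0.251.
p = a·p₁ + b·p₂ ≈ (-0.831, -0.010, -0.556); φ = arcsin(p_z) ≈ -33.76°, λ = atan2(p_y, p_x) ≈ -179.30°.

≈ lat 34°S, lon 179°W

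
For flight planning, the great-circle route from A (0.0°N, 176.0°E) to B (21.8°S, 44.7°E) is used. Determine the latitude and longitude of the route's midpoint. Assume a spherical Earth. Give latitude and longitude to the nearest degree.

Convert each endpoint to a unit vector on the sphere (x = cos φ cos λ, y = cos φ sin λ, z = sin φ).
The central angle between the endpoints is δ = arccos(p₁·p₂) ≈ 2.230 rad (127.8°).
Interpolate at f = 1/2 with slerp weights a = sin((1−f)δ)/sin δ ≈ 1.136, b = sin(fδ)/sin δ ≈ 1.136.
p = a·p₁ + b·p₂ ≈ (-0.384, 0.821, -0.422); φ = arcsin(p_z) ≈ -24.96°, λ = atan2(p_y, p_x) ≈ 115.03°.

≈ (25°S, 115°E)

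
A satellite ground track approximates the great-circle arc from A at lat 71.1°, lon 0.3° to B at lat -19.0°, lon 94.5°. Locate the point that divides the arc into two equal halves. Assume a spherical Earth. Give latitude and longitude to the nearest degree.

≈ lat 32°, lon 75°

The haversine formula gives a central angle δ ≈ 1.908 rad (109.3°) between the endpoints.
Interpolate at f = 1/2 with slerp weights a = sin((1−f)δ)/sin δ ≈ 0.864, b = sin(fδ)/sin δ ≈ 0.864.
p = a·p₁ + b·p₂ ≈ (0.216, 0.816, 0.536); φ = arcsin(p_z) ≈ 32.43°, λ = atan2(p_y, p_x) ≈ 75.19°.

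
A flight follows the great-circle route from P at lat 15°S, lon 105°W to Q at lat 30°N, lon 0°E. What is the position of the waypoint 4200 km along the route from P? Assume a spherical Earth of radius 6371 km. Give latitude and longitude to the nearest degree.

≈ lat 4°N, lon 72°W

Convert each endpoint to a unit vector on the sphere (x = cos φ cos λ, y = cos φ sin λ, z = sin φ).
The central angle between the endpoints is δ = arccos(p₁·p₂) ≈ 1.924 rad (110.2°). The total great-circle distance is δ·R ≈ 1.924 × 6371 ≈ 12258 km, so the target fraction is f = 4200/12258 ≈ 0.343.
Interpolate at f ≈ 0.343 with slerp weights a = sin((1−f)δ)/sin δ ≈ 1.016, b = sin(fδ)/sin δ ≈ 0.653.
p = a·p₁ + b·p₂ ≈ (0.311, -0.948, 0.063); φ = arcsin(p_z) ≈ 3.63°, λ = atan2(p_y, p_x) ≈ -71.83°.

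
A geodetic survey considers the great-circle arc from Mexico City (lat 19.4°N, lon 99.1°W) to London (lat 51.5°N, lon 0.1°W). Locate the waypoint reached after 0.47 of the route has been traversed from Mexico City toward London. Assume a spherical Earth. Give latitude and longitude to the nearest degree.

Write both endpoints as unit vectors p₁, p₂ with components (cos φ cos λ, cos φ sin λ, sin φ).
The central angle between the endpoints is δ = arccos(p₁·p₂) ≈ 1.402 rad (80.3°).
Interpolate at f = 0.47 with slerp weights a = sin((1−f)δ)/sin δ ≈ 0.686, b = sin(fδ)/sin δ ≈ 0.621.
p = a·p₁ + b·p₂ ≈ (0.284, -0.640, 0.714); φ = arcsin(p_z) ≈ 45.56°, λ = atan2(p_y, p_x) ≈ -66.05°.

≈ lat 46°N, lon 66°W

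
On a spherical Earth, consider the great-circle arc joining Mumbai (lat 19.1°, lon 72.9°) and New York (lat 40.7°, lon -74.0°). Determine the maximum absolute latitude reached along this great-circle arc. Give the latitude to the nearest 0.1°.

≈ 64.9°

The great circle lies in the plane with unit normal n̂ = (p₁ × p₂)/|p₁ × p₂|.
Here n̂_z ≈ -0.424; the vertex latitude is φ_max = arccos|n̂_z| ≈ 64.9°.
Check via Clairaut: cos φ_max = |cos φ₁| · sin C = cos(19.1°)·sin(26.7°) ≈ 0.424, again giving ≈ 64.9°.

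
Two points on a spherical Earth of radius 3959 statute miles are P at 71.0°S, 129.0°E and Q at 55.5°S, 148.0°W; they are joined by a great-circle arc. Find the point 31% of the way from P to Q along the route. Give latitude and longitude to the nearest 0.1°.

From cos δ = sin φ₁ sin φ₂ + cos φ₁ cos φ₂ cos Δλ, the central angle is δ ≈ 0.641 rad (36.7°).
Interpolate at f = 0.31 with slerp weights a = sin((1−f)δ)/sin δ ≈ 0.716, b = sin(fδ)/sin δ ≈ 0.330.
p = a·p₁ + b·p₂ ≈ (-0.305, 0.082, -0.949); φ = arcsin(p_z) ≈ -71.58°, λ = atan2(p_y, p_x) ≈ 164.96°.

≈ 71.6°S, 165.0°E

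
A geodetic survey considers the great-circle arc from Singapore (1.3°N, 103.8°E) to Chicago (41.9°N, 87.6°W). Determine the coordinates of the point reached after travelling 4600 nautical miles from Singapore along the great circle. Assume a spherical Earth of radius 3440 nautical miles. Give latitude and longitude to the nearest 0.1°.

≈ 73.0°N, 148.1°E

From cos δ = sin φ₁ sin φ₂ + cos φ₁ cos φ₂ cos Δλ, the central angle is δ ≈ 2.366 rad (135.6°). The total great-circle distance is δ·R ≈ 2.366 × 3440 ≈ 8140 nmi, so the target fraction is f = 4600/8140 ≈ 0.565.
Interpolate at f ≈ 0.565 with slerp weights a = sin((1−f)δ)/sin δ ≈ 1.224, b = sin(fδ)/sin δ ≈ 1.390.
p = a·p₁ + b·p₂ ≈ (-0.249, 0.155, 0.956); φ = arcsin(p_z) ≈ 72.96°, λ = atan2(p_y, p_x) ≈ 148.06°.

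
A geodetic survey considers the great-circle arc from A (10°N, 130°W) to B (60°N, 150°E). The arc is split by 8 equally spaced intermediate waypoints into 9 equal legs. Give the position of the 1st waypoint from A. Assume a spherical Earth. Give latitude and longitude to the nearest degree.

≈ (17°N, 134°W)

Convert each endpoint to a unit vector on the sphere (x = cos φ cos λ, y = cos φ sin λ, z = sin φ).
The central angle between the endpoints is δ = arccos(p₁·p₂) ≈ 1.333 rad (76.4°).
Interpolate at f = 1/9 with slerp weights a = sin((1−f)δ)/sin δ ≈ 0.953, b = sin(fδ)/sin δ ≈ 0.152.
p = a·p₁ + b·p₂ ≈ (-0.669, -0.681, 0.297); φ = arcsin(p_z) ≈ 17.28°, λ = atan2(p_y, p_x) ≈ -134.49°.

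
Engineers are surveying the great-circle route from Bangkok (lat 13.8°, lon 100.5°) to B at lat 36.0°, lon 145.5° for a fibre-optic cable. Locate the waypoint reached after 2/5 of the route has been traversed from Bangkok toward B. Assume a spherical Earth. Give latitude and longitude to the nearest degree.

Convert each endpoint to a unit vector on the sphere (x = cos φ cos λ, y = cos φ sin λ, z = sin φ).
The central angle between the endpoints is δ = arccos(p₁·p₂) ≈ 0.801 rad (45.9°).
Interpolate at f = 2/5 with slerp weights a = sin((1−f)δ)/sin δ ≈ 0.644, b = sin(fδ)/sin δ ≈ 0.439.
p = a·p₁ + b·p₂ ≈ (-0.406, 0.816, 0.411); φ = arcsin(p_z) ≈ 24.29°, λ = atan2(p_y, p_x) ≈ 116.48°.

≈ lat 24°, lon 116°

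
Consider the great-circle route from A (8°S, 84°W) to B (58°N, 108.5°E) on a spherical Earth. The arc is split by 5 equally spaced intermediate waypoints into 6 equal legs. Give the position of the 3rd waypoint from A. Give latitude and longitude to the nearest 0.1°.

From cos δ = sin φ₁ sin φ₂ + cos φ₁ cos φ₂ cos Δλ, the central angle is δ ≈ 2.253 rad (129.1°).
Interpolate at f = 3/6 with slerp weights a = sin((1−f)δ)/sin δ ≈ 1.163, b = sin(fδ)/sin δ ≈ 1.163.
p = a·p₁ + b·p₂ ≈ (-0.075, -0.561, 0.824); φ = arcsin(p_z) ≈ 55.53°, λ = atan2(p_y, p_x) ≈ -97.63°.

≈ (55.5°N, 97.6°W)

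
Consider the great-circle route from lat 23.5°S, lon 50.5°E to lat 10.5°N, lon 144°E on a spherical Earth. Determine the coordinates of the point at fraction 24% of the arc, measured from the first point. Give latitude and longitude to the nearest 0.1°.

≈ lat 18.3°S, lon 74.9°E

Write both endpoints as unit vectors p₁, p₂ with components (cos φ cos λ, cos φ sin λ, sin φ).
The central angle between the endpoints is δ = arccos(p₁·p₂) ≈ 1.699 rad (97.3°).
Interpolate at f = 0.24 with slerp weights a = sin((1−f)δ)/sin δ ≈ 0.969, b = sin(fδ)/sin δ ≈ 0.400.
p = a·p₁ + b·p₂ ≈ (0.247, 0.917, -0.314); φ = arcsin(p_z) ≈ -18.27°, λ = atan2(p_y, p_x) ≈ 74.91°.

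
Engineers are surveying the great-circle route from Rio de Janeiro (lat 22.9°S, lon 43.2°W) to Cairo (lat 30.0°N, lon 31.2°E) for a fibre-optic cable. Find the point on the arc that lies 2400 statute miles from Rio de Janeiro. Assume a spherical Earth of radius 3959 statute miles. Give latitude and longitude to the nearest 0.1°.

Write both endpoints as unit vectors p₁, p₂ with components (cos φ cos λ, cos φ sin λ, sin φ).
The central angle between the endpoints is δ = arccos(p₁·p₂) ≈ 1.551 rad (88.9°). The total great-circle distance is δ·R ≈ 1.551 × 3959 ≈ 6140 mi, so the target fraction is f = 2400/6140 ≈ 0.391.
Interpolate at f ≈ 0.391 with slerp weights a = sin((1−f)δ)/sin δ ≈ 0.810, b = sin(fδ)/sin δ ≈ 0.570.
p = a·p₁ + b·p₂ ≈ (0.966, -0.255, -0.030); φ = arcsin(p_z) ≈ -1.74°, λ = atan2(p_y, p_x) ≈ -14.80°.

≈ lat 1.7°S, lon 14.8°W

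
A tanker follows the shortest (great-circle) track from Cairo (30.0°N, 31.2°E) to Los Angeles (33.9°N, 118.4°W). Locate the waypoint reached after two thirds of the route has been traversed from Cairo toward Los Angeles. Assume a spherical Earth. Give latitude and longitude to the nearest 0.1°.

Write both endpoints as unit vectors p₁, p₂ with components (cos φ cos λ, cos φ sin λ, sin φ).
The central angle between the endpoints is δ = arccos(p₁·p₂) ≈ 1.919 rad (109.9°).
Interpolate at f = 2/3 with slerp weights a = sin((1−f)δ)/sin δ ≈ 0.635, b = sin(fδ)/sin δ ≈ 1.019.
p = a·p₁ + b·p₂ ≈ (0.068, -0.459, 0.886); φ = arcsin(p_z) ≈ 62.35°, λ = atan2(p_y, p_x) ≈ -81.56°.

≈ 62.3°N, 81.6°W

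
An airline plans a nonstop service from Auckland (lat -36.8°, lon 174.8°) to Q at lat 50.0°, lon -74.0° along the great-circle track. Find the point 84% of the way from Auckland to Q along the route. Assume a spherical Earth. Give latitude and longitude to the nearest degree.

≈ lat 42°, lon -102°

From cos δ = sin φ₁ sin φ₂ + cos φ₁ cos φ₂ cos Δλ, the central angle is δ ≈ 2.272 rad (130.2°).
Interpolate at f = 0.84 with slerp weights a = sin((1−f)δ)/sin δ ≈ 0.465, b = sin(fδ)/sin δ ≈ 1.235.
p = a·p₁ + b·p₂ ≈ (-0.152, -0.729, 0.667); φ = arcsin(p_z) ≈ 41.85°, λ = atan2(p_y, p_x) ≈ -101.79°.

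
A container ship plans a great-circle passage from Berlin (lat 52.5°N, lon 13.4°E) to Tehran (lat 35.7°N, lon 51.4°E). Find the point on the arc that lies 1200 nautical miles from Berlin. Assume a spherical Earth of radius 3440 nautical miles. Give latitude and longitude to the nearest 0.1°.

From cos δ = sin φ₁ sin φ₂ + cos φ₁ cos φ₂ cos Δλ, the central angle is δ ≈ 0.550 rad (31.5°). The total great-circle distance is δ·R ≈ 0.550 × 3440 ≈ 1892 nmi, so the target fraction is f = 1200/1892 ≈ 0.634.
Interpolate at f ≈ 0.634 with slerp weights a = sin((1−f)δ)/sin δ ≈ 0.382, b = sin(fδ)/sin δ ≈ 0.654.
p = a·p₁ + b·p₂ ≈ (0.558, 0.469, 0.685); φ = arcsin(p_z) ≈ 43.23°, λ = atan2(p_y, p_x) ≈ 40.06°.

≈ lat 43.2°N, lon 40.1°E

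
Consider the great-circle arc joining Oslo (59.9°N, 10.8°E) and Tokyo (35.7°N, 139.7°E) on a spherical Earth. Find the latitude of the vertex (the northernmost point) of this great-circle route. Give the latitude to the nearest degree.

The great circle lies in the plane with unit normal n̂ = (p₁ × p₂)/|p₁ × p₂|.
Here n̂_z ≈ +0.327; the vertex latitude is φ_max = arccos|n̂_z| ≈ 70.9°.

≈ 71°N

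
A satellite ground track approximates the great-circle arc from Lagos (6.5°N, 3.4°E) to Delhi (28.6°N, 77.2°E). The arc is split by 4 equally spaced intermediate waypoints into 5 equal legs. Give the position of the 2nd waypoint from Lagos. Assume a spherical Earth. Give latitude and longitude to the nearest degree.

Write both endpoints as unit vectors p₁, p₂ with components (cos φ cos λ, cos φ sin λ, sin φ).
The central angle between the endpoints is δ = arccos(p₁·p₂) ≈ 1.269 rad (72.7°).
Interpolate at f = 2/5 with slerp weights a = sin((1−f)δ)/sin δ ≈ 0.723, b = sin(fδ)/sin δ ≈ 0.509.
p = a·p₁ + b·p₂ ≈ (0.816, 0.478, 0.325); φ = arcsin(p_z) ≈ 18.99°, λ = atan2(p_y, p_x) ≈ 30.39°.

≈ 19°N, 30°E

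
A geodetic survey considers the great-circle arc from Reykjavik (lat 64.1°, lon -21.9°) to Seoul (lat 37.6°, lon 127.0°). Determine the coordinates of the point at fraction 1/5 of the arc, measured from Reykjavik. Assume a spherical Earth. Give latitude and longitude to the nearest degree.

≈ lat 76°, lon 6°

From cos δ = sin φ₁ sin φ₂ + cos φ₁ cos φ₂ cos Δλ, the central angle is δ ≈ 1.316 rad (75.4°).
Interpolate at f = 1/5 with slerp weights a = sin((1−f)δ)/sin δ ≈ 0.898, b = sin(fδ)/sin δ ≈ 0.269.
p = a·p₁ + b·p₂ ≈ (0.236, 0.024, 0.972); φ = arcsin(p_z) ≈ 76.30°, λ = atan2(p_y, p_x) ≈ 5.77°.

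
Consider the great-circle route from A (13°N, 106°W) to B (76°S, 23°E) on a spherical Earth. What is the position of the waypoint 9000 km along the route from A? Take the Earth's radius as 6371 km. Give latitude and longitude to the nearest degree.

Write both endpoints as unit vectors p₁, p₂ with components (cos φ cos λ, cos φ sin λ, sin φ).
The central angle between the endpoints is δ = arccos(p₁·p₂) ≈ 1.946 rad (111.5°). The total great-circle distance is δ·R ≈ 1.946 × 6371 ≈ 12399 km, so the target fraction is f = 9000/12399 ≈ 0.726.
Interpolate at f ≈ 0.726 with slerp weights a = sin((1−f)δ)/sin δ ≈ 0.547, b = sin(fδ)/sin δ ≈ 1.061.
p = a·p₁ + b·p₂ ≈ (0.090, -0.412, -0.907); φ = arcsin(p_z) ≈ -65.08°, λ = atan2(p_y, p_x) ≈ -77.73°.

≈ (65°S, 78°W)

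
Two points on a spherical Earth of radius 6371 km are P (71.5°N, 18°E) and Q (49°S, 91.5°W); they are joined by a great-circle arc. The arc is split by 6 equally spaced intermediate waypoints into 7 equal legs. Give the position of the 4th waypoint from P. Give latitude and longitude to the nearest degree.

≈ (8°N, 66°W)

From cos δ = sin φ₁ sin φ₂ + cos φ₁ cos φ₂ cos Δλ, the central angle is δ ≈ 2.474 rad (141.7°).
Interpolate at f = 4/7 with slerp weights a = sin((1−f)δ)/sin δ ≈ 1.409, b = sin(fδ)/sin δ ≈ 1.595.
p = a·p₁ + b·p₂ ≈ (0.398, -0.908, 0.132); φ = arcsin(p_z) ≈ 7.61°, λ = atan2(p_y, p_x) ≈ -66.34°.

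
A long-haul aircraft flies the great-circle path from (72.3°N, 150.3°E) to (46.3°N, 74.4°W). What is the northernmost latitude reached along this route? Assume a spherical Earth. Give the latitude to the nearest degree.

The great circle lies in the plane with unit normal n̂ = (p₁ × p₂)/|p₁ × p₂|.
Here n̂_z ≈ +0.175; the vertex latitude is φ_max = arccos|n̂_z| ≈ 79.9°.
Check via Clairaut: cos φ_max = |cos φ₁| · sin C = cos(72.3°)·sin(35.2°) ≈ 0.175, again giving ≈ 79.9°.

≈ 80°N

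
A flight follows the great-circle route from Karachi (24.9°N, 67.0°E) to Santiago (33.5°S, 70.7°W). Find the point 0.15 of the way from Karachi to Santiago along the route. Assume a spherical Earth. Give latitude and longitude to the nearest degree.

≈ 15°N, 47°E

Write both endpoints as unit vectors p₁, p₂ with components (cos φ cos λ, cos φ sin λ, sin φ).
The central angle between the endpoints is δ = arccos(p₁·p₂) ≈ 2.485 rad (142.4°).
Interpolate at f = 0.15 with slerp weights a = sin((1−f)δ)/sin δ ≈ 1.403, b = sin(fδ)/sin δ ≈ 0.596.
p = a·p₁ + b·p₂ ≈ (0.662, 0.703, 0.262); φ = arcsin(p_z) ≈ 15.18°, λ = atan2(p_y, p_x) ≈ 46.72°.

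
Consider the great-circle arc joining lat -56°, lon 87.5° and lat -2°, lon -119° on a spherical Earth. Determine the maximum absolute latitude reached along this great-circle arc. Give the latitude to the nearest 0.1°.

≈ -73.6°

The great circle lies in the plane with unit normal n̂ = (p₁ × p₂)/|p₁ × p₂|.
Here n̂_z ≈ +0.283; the vertex latitude is φ_max = arccos|n̂_z| ≈ 73.6°.
Check via Clairaut: cos φ_max = |cos φ₁| · sin C = cos(56.0°)·sin(149.6°) ≈ 0.283, again giving ≈ 73.6°.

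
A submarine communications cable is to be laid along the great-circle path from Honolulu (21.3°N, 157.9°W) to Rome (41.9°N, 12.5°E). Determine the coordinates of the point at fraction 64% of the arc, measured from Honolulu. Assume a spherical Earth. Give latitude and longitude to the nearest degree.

The haversine formula gives a central angle δ ≈ 2.028 rad (116.2°) between the endpoints.
Interpolate at f = 0.64 with slerp weights a = sin((1−f)δ)/sin δ ≈ 0.743, b = sin(fδ)/sin δ ≈ 1.073.
p = a·p₁ + b·p₂ ≈ (0.138, -0.088, 0.987); φ = arcsin(p_z) ≈ 80.58°, λ = atan2(p_y, p_x) ≈ -32.36°.

≈ 81°N, 32°W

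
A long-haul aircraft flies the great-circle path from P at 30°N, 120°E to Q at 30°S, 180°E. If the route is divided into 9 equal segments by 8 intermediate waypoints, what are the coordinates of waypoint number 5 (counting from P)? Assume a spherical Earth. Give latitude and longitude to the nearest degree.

Convert each endpoint to a unit vector on the sphere (x = cos φ cos λ, y = cos φ sin λ, z = sin φ).
The central angle between the endpoints is δ = arccos(p₁·p₂) ≈ 1.445 rad (82.8°).
Interpolate at f = 5/9 with slerp weights a = sin((1−f)δ)/sin δ ≈ 0.604, b = sin(fδ)/sin δ ≈ 0.725.
p = a·p₁ + b·p₂ ≈ (-0.889, 0.453, -0.061); φ = arcsin(p_z) ≈ -3.48°, λ = atan2(p_y, p_x) ≈ 153.02°.

≈ 3°S, 153°E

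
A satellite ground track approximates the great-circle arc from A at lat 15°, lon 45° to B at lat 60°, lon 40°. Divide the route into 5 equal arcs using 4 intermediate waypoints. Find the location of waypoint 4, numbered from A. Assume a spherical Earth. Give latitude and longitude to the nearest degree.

≈ lat 51°, lon 42°

Convert each endpoint to a unit vector on the sphere (x = cos φ cos λ, y = cos φ sin λ, z = sin φ).
The central angle between the endpoints is δ = arccos(p₁·p₂) ≈ 0.788 rad (45.1°).
Interpolate at f = 4/5 with slerp weights a = sin((1−f)δ)/sin δ ≈ 0.221, b = sin(fδ)/sin δ ≈ 0.831.
p = a·p₁ + b·p₂ ≈ (0.470, 0.418, 0.777); φ = arcsin(p_z) ≈ 51.02°, λ = atan2(p_y, p_x) ≈ 41.70°.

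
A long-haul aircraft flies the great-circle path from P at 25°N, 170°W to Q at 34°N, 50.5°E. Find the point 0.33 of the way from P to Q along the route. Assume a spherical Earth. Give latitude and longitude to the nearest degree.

The haversine formula gives a central angle δ ≈ 1.912 rad (109.6°) between the endpoints.
Interpolate at f = 0.33 with slerp weights a = sin((1−f)δ)/sin δ ≈ 1.017, b = sin(fδ)/sin δ ≈ 0.626.
p = a·p₁ + b·p₂ ≈ (-0.578, 0.241, 0.780); φ = arcsin(p_z) ≈ 51.27°, λ = atan2(p_y, p_x) ≈ 157.39°.

≈ 51°N, 157°E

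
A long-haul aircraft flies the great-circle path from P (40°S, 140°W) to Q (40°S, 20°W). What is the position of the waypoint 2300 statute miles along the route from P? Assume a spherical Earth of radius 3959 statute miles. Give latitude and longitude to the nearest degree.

Convert each endpoint to a unit vector on the sphere (x = cos φ cos λ, y = cos φ sin λ, z = sin φ).
The central angle between the endpoints is δ = arccos(p₁·p₂) ≈ 1.451 rad (83.1°). The total great-circle distance is δ·R ≈ 1.451 × 3959 ≈ 5743 mi, so the target fraction is f = 2300/5743 ≈ 0.400.
Interpolate at f ≈ 0.400 with slerp weights a = sin((1−f)δ)/sin δ ≈ 0.770, b = sin(fδ)/sin δ ≈ 0.553.
p = a·p₁ + b·p₂ ≈ (-0.054, -0.524, -0.850); φ = arcsin(p_z) ≈ -58.22°, λ = atan2(p_y, p_x) ≈ -95.86°.

≈ (58°S, 96°W)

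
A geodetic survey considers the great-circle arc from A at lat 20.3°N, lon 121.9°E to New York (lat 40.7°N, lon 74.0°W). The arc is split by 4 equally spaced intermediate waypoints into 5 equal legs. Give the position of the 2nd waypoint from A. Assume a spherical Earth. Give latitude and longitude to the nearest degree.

≈ lat 65°N, lon 145°E

From cos δ = sin φ₁ sin φ₂ + cos φ₁ cos φ₂ cos Δλ, the central angle is δ ≈ 2.046 rad (117.2°).
Interpolate at f = 2/5 with slerp weights a = sin((1−f)δ)/sin δ ≈ 1.059, b = sin(fδ)/sin δ ≈ 0.821.
p = a·p₁ + b·p₂ ≈ (-0.353, 0.245, 0.903); φ = arcsin(p_z) ≈ 64.54°, λ = atan2(p_y, p_x) ≈ 145.27°.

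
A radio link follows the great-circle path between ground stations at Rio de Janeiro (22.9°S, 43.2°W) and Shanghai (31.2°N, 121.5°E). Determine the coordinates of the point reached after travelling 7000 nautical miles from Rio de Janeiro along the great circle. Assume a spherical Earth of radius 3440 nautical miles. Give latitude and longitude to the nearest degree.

≈ 40°N, 63°E

From cos δ = sin φ₁ sin φ₂ + cos φ₁ cos φ₂ cos Δλ, the central angle is δ ≈ 2.864 rad (164.1°). The total great-circle distance is δ·R ≈ 2.864 × 3440 ≈ 9851 nmi, so the target fraction is f = 7000/9851 ≈ 0.711.
Interpolate at f ≈ 0.711 with slerp weights a = sin((1−f)δ)/sin δ ≈ 2.685, b = sin(fδ)/sin δ ≈ 3.258.
p = a·p₁ + b·p₂ ≈ (0.347, 0.683, 0.643); φ = arcsin(p_z) ≈ 40.00°, λ = atan2(p_y, p_x) ≈ 63.05°.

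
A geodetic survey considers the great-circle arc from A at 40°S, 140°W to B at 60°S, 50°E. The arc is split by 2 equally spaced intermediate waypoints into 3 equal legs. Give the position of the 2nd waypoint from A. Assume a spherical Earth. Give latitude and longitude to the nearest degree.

≈ 85°S, 94°E

Convert each endpoint to a unit vector on the sphere (x = cos φ cos λ, y = cos φ sin λ, z = sin φ).
The central angle between the endpoints is δ = arccos(p₁·p₂) ≈ 1.390 rad (79.7°).
Interpolate at f = 2/3 with slerp weights a = sin((1−f)δ)/sin δ ≈ 0.454, b = sin(fδ)/sin δ ≈ 0.813.
p = a·p₁ + b·p₂ ≈ (-0.005, 0.088, -0.996); φ = arcsin(p_z) ≈ -84.96°, λ = atan2(p_y, p_x) ≈ 93.51°.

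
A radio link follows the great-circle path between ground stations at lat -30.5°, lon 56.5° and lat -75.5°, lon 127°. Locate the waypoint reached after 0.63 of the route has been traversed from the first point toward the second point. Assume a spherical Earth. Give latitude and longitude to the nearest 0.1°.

≈ lat -62.9°, lon 77.6°

Write both endpoints as unit vectors p₁, p₂ with components (cos φ cos λ, cos φ sin λ, sin φ).
The central angle between the endpoints is δ = arccos(p₁·p₂) ≈ 0.972 rad (55.7°).
Interpolate at f = 0.63 with slerp weights a = sin((1−f)δ)/sin δ ≈ 0.426, b = sin(fδ)/sin δ ≈ 0.696.
p = a·p₁ + b·p₂ ≈ (0.098, 0.445, -0.890); φ = arcsin(p_z) ≈ -62.88°, λ = atan2(p_y, p_x) ≈ 77.62°.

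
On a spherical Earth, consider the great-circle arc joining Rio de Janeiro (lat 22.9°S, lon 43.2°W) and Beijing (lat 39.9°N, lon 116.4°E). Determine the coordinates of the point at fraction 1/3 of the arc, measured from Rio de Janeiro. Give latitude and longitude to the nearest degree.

≈ lat 18°N, lon 11°W

Convert each endpoint to a unit vector on the sphere (x = cos φ cos λ, y = cos φ sin λ, z = sin φ).
The central angle between the endpoints is δ = arccos(p₁·p₂) ≈ 2.719 rad (155.8°).
Interpolate at f = 1/3 with slerp weights a = sin((1−f)δ)/sin δ ≈ 2.367, b = sin(fδ)/sin δ ≈ 1.919.
p = a·p₁ + b·p₂ ≈ (0.935, -0.174, 0.310); φ = arcsin(p_z) ≈ 18.06°, λ = atan2(p_y, p_x) ≈ -10.53°.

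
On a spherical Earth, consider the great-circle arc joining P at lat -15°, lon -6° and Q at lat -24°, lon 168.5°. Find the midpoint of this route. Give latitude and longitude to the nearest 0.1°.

Write both endpoints as unit vectors p₁, p₂ with components (cos φ cos λ, cos φ sin λ, sin φ).
The central angle between the endpoints is δ = arccos(p₁·p₂) ≈ 2.454 rad (140.6°).
Interpolate at f = 1/2 with slerp weights a = sin((1−f)δ)/sin δ ≈ 1.484, b = sin(fδ)/sin δ ≈ 1.484.
p = a·p₁ + b·p₂ ≈ (0.097, 0.120, -0.988); φ = arcsin(p_z) ≈ -81.10°, λ = atan2(p_y, p_x) ≈ 51.13°.

≈ lat -81.1°, lon 51.1°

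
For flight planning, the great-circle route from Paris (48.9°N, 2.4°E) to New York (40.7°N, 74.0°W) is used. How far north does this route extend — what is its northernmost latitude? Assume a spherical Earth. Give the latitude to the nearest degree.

The great circle lies in the plane with unit normal n̂ = (p₁ × p₂)/|p₁ × p₂|.
Here n̂_z ≈ -0.610; the vertex latitude is φ_max = arccos|n̂_z| ≈ 52.4°.

≈ 52°N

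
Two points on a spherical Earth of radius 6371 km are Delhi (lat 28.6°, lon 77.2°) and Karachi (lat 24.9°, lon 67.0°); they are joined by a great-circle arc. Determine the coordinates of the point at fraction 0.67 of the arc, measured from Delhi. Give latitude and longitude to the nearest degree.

≈ lat 26°, lon 70°

The haversine formula gives a central angle δ ≈ 0.172 rad (9.8°) between the endpoints.
Interpolate at f = 0.67 with slerp weights a = sin((1−f)δ)/sin δ ≈ 0.331, b = sin(fδ)/sin δ ≈ 0.672.
p = a·p₁ + b·p₂ ≈ (0.303, 0.845, 0.442); φ = arcsin(p_z) ≈ 26.20°, λ = atan2(p_y, p_x) ≈ 70.29°.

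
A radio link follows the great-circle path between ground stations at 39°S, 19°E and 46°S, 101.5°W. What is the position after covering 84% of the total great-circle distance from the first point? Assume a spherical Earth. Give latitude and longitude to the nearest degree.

≈ 54°S, 87°W

Convert each endpoint to a unit vector on the sphere (x = cos φ cos λ, y = cos φ sin λ, z = sin φ).
The central angle between the endpoints is δ = arccos(p₁·p₂) ≈ 1.391 rad (79.7°).
Interpolate at f = 0.84 with slerp weights a = sin((1−f)δ)/sin δ ≈ 0.224, b = sin(fδ)/sin δ ≈ 0.935.
p = a·p₁ + b·p₂ ≈ (0.035, -0.580, -0.814); φ = arcsin(p_z) ≈ -54.48°, λ = atan2(p_y, p_x) ≈ -86.51°.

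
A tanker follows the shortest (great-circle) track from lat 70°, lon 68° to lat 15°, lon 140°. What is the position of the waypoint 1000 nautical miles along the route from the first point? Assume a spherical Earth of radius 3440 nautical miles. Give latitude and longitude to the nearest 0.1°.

≈ lat 61.7°, lon 104.2°

Convert each endpoint to a unit vector on the sphere (x = cos φ cos λ, y = cos φ sin λ, z = sin φ).
The central angle between the endpoints is δ = arccos(p₁·p₂) ≈ 1.218 rad (69.8°). The total great-circle distance is δ·R ≈ 1.218 × 3440 ≈ 4191 nmi, so the target fraction is f = 1000/4191 ≈ 0.239.
Interpolate at f ≈ 0.239 with slerp weights a = sin((1−f)δ)/sin δ ≈ 0.853, b = sin(fδ)/sin δ ≈ 0.305.
p = a·p₁ + b·p₂ ≈ (-0.117, 0.460, 0.880); φ = arcsin(p_z) ≈ 61.67°, λ = atan2(p_y, p_x) ≈ 104.24°.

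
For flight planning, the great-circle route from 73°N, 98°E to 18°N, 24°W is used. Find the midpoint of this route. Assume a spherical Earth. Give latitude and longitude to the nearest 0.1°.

From cos δ = sin φ₁ sin φ₂ + cos φ₁ cos φ₂ cos Δλ, the central angle is δ ≈ 1.422 rad (81.5°).
Interpolate at f = 1/2 with slerp weights a = sin((1−f)δ)/sin δ ≈ 0.660, b = sin(fδ)/sin δ ≈ 0.660.
p = a·p₁ + b·p₂ ≈ (0.546, -0.064, 0.835); φ = arcsin(p_z) ≈ 56.62°, λ = atan2(p_y, p_x) ≈ -6.70°.

≈ 56.6°N, 6.7°W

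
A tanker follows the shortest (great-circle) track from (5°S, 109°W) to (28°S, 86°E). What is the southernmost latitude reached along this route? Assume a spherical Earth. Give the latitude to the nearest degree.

The great circle lies in the plane with unit normal n̂ = (p₁ × p₂)/|p₁ × p₂|.
Here n̂_z ≈ -0.387; the vertex latitude is φ_max = arccos|n̂_z| ≈ 67.2°.
Check via Clairaut: cos φ_max = |cos φ₁| · sin C = cos(5.0°)·sin(157.1°) ≈ 0.387, again giving ≈ 67.2°.

≈ 67°S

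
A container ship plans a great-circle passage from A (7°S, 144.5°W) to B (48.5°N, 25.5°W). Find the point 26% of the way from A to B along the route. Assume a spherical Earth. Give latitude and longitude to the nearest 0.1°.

≈ (15.9°N, 125.4°W)

Write both endpoints as unit vectors p₁, p₂ with components (cos φ cos λ, cos φ sin λ, sin φ).
The central angle between the endpoints is δ = arccos(p₁·p₂) ≈ 1.993 rad (114.2°).
Interpolate at f = 0.26 with slerp weights a = sin((1−f)δ)/sin δ ≈ 1.091, b = sin(fδ)/sin δ ≈ 0.543.
p = a·p₁ + b·p₂ ≈ (-0.557, -0.784, 0.274); φ = arcsin(p_z) ≈ 15.89°, λ = atan2(p_y, p_x) ≈ -125.40°.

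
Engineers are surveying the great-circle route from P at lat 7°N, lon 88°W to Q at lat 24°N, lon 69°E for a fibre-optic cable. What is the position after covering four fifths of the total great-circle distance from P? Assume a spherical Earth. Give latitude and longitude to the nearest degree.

From cos δ = sin φ₁ sin φ₂ + cos φ₁ cos φ₂ cos Δλ, the central angle is δ ≈ 2.474 rad (141.7°).
Interpolate at f = 4/5 with slerp weights a = sin((1−f)δ)/sin δ ≈ 0.767, b = sin(fδ)/sin δ ≈ 1.482.
p = a·p₁ + b·p₂ ≈ (0.512, 0.503, 0.696); φ = arcsin(p_z) ≈ 44.12°, λ = atan2(p_y, p_x) ≈ 44.54°.

≈ lat 44°N, lon 45°E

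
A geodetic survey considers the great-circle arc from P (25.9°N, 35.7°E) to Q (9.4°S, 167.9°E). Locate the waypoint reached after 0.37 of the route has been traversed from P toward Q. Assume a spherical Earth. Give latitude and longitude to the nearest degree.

≈ (25°N, 90°E)

From cos δ = sin φ₁ sin φ₂ + cos φ₁ cos φ₂ cos Δλ, the central angle is δ ≈ 2.302 rad (131.9°).
Interpolate at f = 0.37 with slerp weights a = sin((1−f)δ)/sin δ ≈ 1.333, b = sin(fδ)/sin δ ≈ 1.010.
p = a·p₁ + b·p₂ ≈ (-0.001, 0.909, 0.417); φ = arcsin(p_z) ≈ 24.67°, λ = atan2(p_y, p_x) ≈ 90.05°.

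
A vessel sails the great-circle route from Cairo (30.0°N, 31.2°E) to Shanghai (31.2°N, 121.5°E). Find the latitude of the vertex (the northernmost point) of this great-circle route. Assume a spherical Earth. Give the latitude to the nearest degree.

The great circle lies in the plane with unit normal n̂ = (p₁ × p₂)/|p₁ × p₂|.
Here n̂_z ≈ +0.766; the vertex latitude is φ_max = arccos|n̂_z| ≈ 40.0°.
Check via Clairaut: cos φ_max = |cos φ₁| · sin C = cos(30.0°)·sin(62.2°) ≈ 0.766, again giving ≈ 40.0°.

≈ 40°N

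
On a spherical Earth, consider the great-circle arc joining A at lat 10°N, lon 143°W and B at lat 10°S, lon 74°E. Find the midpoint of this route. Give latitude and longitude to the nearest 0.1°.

Convert each endpoint to a unit vector on the sphere (x = cos φ cos λ, y = cos φ sin λ, z = sin φ).
The central angle between the endpoints is δ = arccos(p₁·p₂) ≈ 2.506 rad (143.6°).
Interpolate at f = 1/2 with slerp weights a = sin((1−f)δ)/sin δ ≈ 1.600, b = sin(fδ)/sin δ ≈ 1.600.
p = a·p₁ + b·p₂ ≈ (-0.824, 0.566, 0.000); φ = arcsin(p_z) ≈ 0.00°, λ = atan2(p_y, p_x) ≈ 145.50°.

≈ lat 0.0°N, lon 145.5°E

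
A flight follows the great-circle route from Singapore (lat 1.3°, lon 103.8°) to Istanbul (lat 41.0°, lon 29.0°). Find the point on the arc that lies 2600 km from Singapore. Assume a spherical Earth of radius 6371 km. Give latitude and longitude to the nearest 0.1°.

Write both endpoints as unit vectors p₁, p₂ with components (cos φ cos λ, cos φ sin λ, sin φ).
The central angle between the endpoints is δ = arccos(p₁·p₂) ≈ 1.356 rad (77.7°). The total great-circle distance is δ·R ≈ 1.356 × 6371 ≈ 8642 km, so the target fraction is f = 2600/8642 ≈ 0.301.
Interpolate at f ≈ 0.301 with slerp weights a = sin((1−f)δ)/sin δ ≈ 0.831, b = sin(fδ)/sin δ ≈ 0.406.
p = a·p₁ + b·p₂ ≈ (0.070, 0.956, 0.285); φ = arcsin(p_z) ≈ 16.58°, λ = atan2(p_y, p_x) ≈ 85.82°.

≈ lat 16.6°, lon 85.8°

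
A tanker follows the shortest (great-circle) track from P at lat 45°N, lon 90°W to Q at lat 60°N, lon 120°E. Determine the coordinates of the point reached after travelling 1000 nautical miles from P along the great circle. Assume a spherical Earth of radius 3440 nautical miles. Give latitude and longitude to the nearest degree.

Write both endpoints as unit vectors p₁, p₂ with components (cos φ cos λ, cos φ sin λ, sin φ).
The central angle between the endpoints is δ = arccos(p₁·p₂) ≈ 1.260 rad (72.2°). The total great-circle distance is δ·R ≈ 1.260 × 3440 ≈ 4333 nmi, so the target fraction is f = 1000/4333 ≈ 0.231.
Interpolate at f ≈ 0.231 with slerp weights a = sin((1−f)δ)/sin δ ≈ 0.866, b = sin(fδ)/sin δ ≈ 0.301.
p = a·p₁ + b·p₂ ≈ (-0.075, -0.482, 0.873); φ = arcsin(p_z) ≈ 60.81°, λ = atan2(p_y, p_x) ≈ -98.88°.

≈ lat 61°N, lon 99°W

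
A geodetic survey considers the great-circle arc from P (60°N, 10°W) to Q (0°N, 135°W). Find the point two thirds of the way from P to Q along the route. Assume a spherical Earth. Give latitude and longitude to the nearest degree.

≈ (32°N, 118°W)

From cos δ = sin φ₁ sin φ₂ + cos φ₁ cos φ₂ cos Δλ, the central angle is δ ≈ 1.862 rad (106.7°).
Interpolate at f = 2/3 with slerp weights a = sin((1−f)δ)/sin δ ≈ 0.607, b = sin(fδ)/sin δ ≈ 0.988.
p = a·p₁ + b·p₂ ≈ (-0.399, -0.751, 0.526); φ = arcsin(p_z) ≈ 31.71°, λ = atan2(p_y, p_x) ≈ -118.01°.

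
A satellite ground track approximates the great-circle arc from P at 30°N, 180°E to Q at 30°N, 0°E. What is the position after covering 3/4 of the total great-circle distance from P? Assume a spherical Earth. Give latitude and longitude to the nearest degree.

≈ 60°N, 0°E

From cos δ = sin φ₁ sin φ₂ + cos φ₁ cos φ₂ cos Δλ, the central angle is δ ≈ 2.094 rad (120.0°).
Interpolate at f = 3/4 with slerp weights a = sin((1−f)δ)/sin δ ≈ 0.577, b = sin(fδ)/sin δ ≈ 1.155.
p = a·p₁ + b·p₂ ≈ (0.500, -0.000, 0.866); φ = arcsin(p_z) ≈ 60.00°, λ = atan2(p_y, p_x) ≈ -0.00°.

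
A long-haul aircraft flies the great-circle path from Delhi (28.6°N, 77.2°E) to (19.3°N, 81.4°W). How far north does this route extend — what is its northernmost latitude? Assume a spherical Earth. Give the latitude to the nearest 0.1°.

≈ 67.5°N

The great circle lies in the plane with unit normal n̂ = (p₁ × p₂)/|p₁ × p₂|.
Here n̂_z ≈ -0.383; the vertex latitude is φ_max = arccos|n̂_z| ≈ 67.5°.
Check via Clairaut: cos φ_max = |cos φ₁| · sin C = cos(28.6°)·sin(25.8°) ≈ 0.383, again giving ≈ 67.5°.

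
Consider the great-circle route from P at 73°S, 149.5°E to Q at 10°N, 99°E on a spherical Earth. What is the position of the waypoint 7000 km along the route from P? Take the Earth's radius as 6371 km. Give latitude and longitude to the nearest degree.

≈ 15°S, 105°E

From cos δ = sin φ₁ sin φ₂ + cos φ₁ cos φ₂ cos Δλ, the central angle is δ ≈ 1.554 rad (89.0°). The total great-circle distance is δ·R ≈ 1.554 × 6371 ≈ 9899 km, so the target fraction is f = 7000/9899 ≈ 0.707.
Interpolate at f ≈ 0.707 with slerp weights a = sin((1−f)δ)/sin δ ≈ 0.440, b = sin(fδ)/sin δ ≈ 0.891.
p = a·p₁ + b·p₂ ≈ (-0.248, 0.932, -0.266); φ = arcsin(p_z) ≈ -15.40°, λ = atan2(p_y, p_x) ≈ 104.90°.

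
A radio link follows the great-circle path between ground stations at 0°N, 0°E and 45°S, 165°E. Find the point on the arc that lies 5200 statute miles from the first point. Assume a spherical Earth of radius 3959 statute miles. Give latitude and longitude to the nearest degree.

The haversine formula gives a central angle δ ≈ 2.323 rad (133.1°) between the endpoints. The total great-circle distance is δ·R ≈ 2.323 × 3959 ≈ 9195 mi, so the target fraction is f = 5200/9195 ≈ 0.565.
Interpolate at f ≈ 0.565 with slerp weights a = sin((1−f)δ)/sin δ ≈ 1.159, b = sin(fδ)/sin δ ≈ 1.324.
p = a·p₁ + b·p₂ ≈ (0.255, 0.242, -0.936); φ = arcsin(p_z) ≈ -69.43°, λ = atan2(p_y, p_x) ≈ 43.59°.

≈ 69°S, 44°E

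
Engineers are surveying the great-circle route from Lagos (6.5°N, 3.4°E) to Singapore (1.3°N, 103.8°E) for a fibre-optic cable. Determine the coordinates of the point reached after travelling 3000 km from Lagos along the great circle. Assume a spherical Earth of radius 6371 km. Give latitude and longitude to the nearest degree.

Convert each endpoint to a unit vector on the sphere (x = cos φ cos λ, y = cos φ sin λ, z = sin φ).
The central angle between the endpoints is δ = arccos(p₁·p₂) ≈ 1.748 rad (100.2°). The total great-circle distance is δ·R ≈ 1.748 × 6371 ≈ 11140 km, so the target fraction is f = 3000/11140 ≈ 0.269.
Interpolate at f ≈ 0.269 with slerp weights a = sin((1−f)δ)/sin δ ≈ 0.973, b = sin(fδ)/sin δ ≈ 0.461.
p = a·p₁ + b·p₂ ≈ (0.855, 0.505, 0.121); φ = arcsin(p_z) ≈ 6.92°, λ = atan2(p_y, p_x) ≈ 30.57°.

≈ (7°N, 31°E)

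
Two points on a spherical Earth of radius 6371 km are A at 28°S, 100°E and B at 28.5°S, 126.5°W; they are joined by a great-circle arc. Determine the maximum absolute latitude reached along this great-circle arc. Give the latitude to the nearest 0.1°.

The great circle lies in the plane with unit normal n̂ = (p₁ × p₂)/|p₁ × p₂|.
Here n̂_z ≈ +0.592; the vertex latitude is φ_max = arccos|n̂_z| ≈ 53.7°.
Check via Clairaut: cos φ_max = |cos φ₁| · sin C = cos(28.0°)·sin(137.9°) ≈ 0.592, again giving ≈ 53.7°.

≈ 53.7°S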